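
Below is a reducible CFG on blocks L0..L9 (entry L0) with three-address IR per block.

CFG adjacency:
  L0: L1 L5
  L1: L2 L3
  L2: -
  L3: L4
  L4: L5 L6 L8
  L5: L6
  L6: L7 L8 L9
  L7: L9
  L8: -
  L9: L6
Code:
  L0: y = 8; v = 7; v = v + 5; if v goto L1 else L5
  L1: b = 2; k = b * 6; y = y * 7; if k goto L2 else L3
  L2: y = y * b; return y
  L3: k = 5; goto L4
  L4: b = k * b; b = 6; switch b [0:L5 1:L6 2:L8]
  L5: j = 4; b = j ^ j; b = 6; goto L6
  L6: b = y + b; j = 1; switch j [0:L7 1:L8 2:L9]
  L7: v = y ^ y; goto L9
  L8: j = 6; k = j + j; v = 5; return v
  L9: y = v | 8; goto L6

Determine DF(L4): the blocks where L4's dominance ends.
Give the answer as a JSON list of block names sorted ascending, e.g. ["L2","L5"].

idom tree: L1←L0 L2←L1 L3←L1 L4←L3 L5←L0 L6←L0 L7←L6 L8←L0 L9←L6
Dom at joins:
  L5: preds {L0,L4}: {L0} ∩ {L0,L1,L3,L4} = {L0}; idom=L0
  L6: preds {L4,L5,L9}: {L0,L1,L3,L4} ∩ {L0,L5} ∩ {L0,L6,L9} = {L0}; idom=L0
  L8: preds {L4,L6}: {L0,L1,L3,L4} ∩ {L0,L6} = {L0}; idom=L0
  L9: preds {L6,L7}: {L0,L6} ∩ {L0,L6,L7} = {L0,L6}; idom=L6

DF derivation:
  L5←L0: walk · to L0
  L5←L4: walk L4→L3→L1 to L0
  L6←L4: walk L4→L3→L1 to L0
  L6←L5: walk L5 to L0
  L6←L9: walk L9→L6 to L0
  L8←L4: walk L4→L3→L1 to L0
  L8←L6: walk L6 to L0
  L9←L6: walk · to L6
  L9←L7: walk L7 to L6
  L0: DF=∅
  L1: DF={L5,L6,L8}
  L2: DF=∅
  L3: DF={L5,L6,L8}
  L4: DF={L5,L6,L8}
  L5: DF={L6}
  L6: DF={L6,L8}
  L7: DF={L9}
  L8: DF=∅
  L9: DF={L6}

DF(L4) = ["L5", "L6", "L8"]

Answer: ["L5", "L6", "L8"]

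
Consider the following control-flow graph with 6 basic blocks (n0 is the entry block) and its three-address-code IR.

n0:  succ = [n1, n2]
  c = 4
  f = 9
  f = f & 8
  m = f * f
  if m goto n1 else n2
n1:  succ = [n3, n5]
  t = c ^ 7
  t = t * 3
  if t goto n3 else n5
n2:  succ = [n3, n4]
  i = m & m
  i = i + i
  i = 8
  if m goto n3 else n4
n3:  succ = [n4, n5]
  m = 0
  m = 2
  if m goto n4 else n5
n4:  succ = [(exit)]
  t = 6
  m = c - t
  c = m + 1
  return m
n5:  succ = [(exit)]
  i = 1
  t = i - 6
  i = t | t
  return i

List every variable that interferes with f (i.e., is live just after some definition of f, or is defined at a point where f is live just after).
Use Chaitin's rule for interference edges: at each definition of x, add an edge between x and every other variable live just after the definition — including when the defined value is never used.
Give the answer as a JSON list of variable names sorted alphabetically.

Answer: ["c"]

Derivation:
def/use:
  n0 def {c,f,m} use ∅
  n1 def {t} use {c}
  n2 def {i} use {m}
  n3 def {m} use ∅
  n4 def {c,m,t} use {c}
  n5 def {i,t} use ∅

Liveness:
  n0: in=∅ out={c,m}
  n1: in={c} out={c}
  n2: in={c,m} out={c}
  n3: in={c} out={c}
  n4: in={c} out=∅
  n5: in=∅ out=∅

Interfere edges:
  c↔{f,i,m,t}
  f↔{c}
  i↔{c,m}
  m↔{c,i}
  t↔{c}

N(f) = ["c"]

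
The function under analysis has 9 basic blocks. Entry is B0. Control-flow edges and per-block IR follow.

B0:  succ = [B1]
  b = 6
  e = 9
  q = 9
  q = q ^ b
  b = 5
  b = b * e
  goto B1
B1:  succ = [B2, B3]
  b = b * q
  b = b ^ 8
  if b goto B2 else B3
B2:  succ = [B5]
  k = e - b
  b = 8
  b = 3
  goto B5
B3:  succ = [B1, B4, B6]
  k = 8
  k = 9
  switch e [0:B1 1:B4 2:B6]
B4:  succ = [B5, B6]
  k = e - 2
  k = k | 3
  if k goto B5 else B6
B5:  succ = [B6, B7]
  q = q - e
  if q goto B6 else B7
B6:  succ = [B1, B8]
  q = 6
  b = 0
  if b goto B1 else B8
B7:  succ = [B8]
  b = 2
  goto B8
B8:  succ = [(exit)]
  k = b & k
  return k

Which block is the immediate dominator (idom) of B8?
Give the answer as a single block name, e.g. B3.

Answer: B1

Analysis:
idom tree: B1←B0 B2←B1 B3←B1 B4←B3 B5←B1 B6←B1 B7←B5 B8←B1
Dom∩ at merges:
  B1: preds {B0,B3,B6}: {B0} ∩ {B0,B1,B3} ∩ {B0,B1,B6} = {B0}; idom=B0
  B5: preds {B2,B4}: {B0,B1,B2} ∩ {B0,B1,B3,B4} = {B0,B1}; idom=B1
  B6: preds {B3,B4,B5}: {B0,B1,B3} ∩ {B0,B1,B3,B4} ∩ {B0,B1,B5} = {B0,B1}; idom=B1
  B8: preds {B6,B7}: {B0,B1,B6} ∩ {B0,B1,B5,B7} = {B0,B1}; idom=B1

idom(B8) = B1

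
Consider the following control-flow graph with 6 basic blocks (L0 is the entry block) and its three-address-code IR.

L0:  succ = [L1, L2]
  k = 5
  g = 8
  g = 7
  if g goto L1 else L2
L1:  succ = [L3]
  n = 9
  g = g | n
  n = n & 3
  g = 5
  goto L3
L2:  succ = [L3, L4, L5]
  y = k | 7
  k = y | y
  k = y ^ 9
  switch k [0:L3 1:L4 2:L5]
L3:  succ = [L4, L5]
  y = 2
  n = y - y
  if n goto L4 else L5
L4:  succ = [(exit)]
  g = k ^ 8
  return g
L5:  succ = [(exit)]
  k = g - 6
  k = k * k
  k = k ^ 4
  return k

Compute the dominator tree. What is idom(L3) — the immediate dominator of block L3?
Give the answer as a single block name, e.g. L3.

Answer: L0

Analysis:
idom tree: L1←L0 L2←L0 L3←L0 L4←L0 L5←L0
Dom∩ at merges:
  L3: preds {L1,L2}: {L0,L1} ∩ {L0,L2} = {L0}; idom=L0
  L4: preds {L2,L3}: {L0,L2} ∩ {L0,L3} = {L0}; idom=L0
  L5: preds {L2,L3}: {L0,L2} ∩ {L0,L3} = {L0}; idom=L0

idom(L3) = L0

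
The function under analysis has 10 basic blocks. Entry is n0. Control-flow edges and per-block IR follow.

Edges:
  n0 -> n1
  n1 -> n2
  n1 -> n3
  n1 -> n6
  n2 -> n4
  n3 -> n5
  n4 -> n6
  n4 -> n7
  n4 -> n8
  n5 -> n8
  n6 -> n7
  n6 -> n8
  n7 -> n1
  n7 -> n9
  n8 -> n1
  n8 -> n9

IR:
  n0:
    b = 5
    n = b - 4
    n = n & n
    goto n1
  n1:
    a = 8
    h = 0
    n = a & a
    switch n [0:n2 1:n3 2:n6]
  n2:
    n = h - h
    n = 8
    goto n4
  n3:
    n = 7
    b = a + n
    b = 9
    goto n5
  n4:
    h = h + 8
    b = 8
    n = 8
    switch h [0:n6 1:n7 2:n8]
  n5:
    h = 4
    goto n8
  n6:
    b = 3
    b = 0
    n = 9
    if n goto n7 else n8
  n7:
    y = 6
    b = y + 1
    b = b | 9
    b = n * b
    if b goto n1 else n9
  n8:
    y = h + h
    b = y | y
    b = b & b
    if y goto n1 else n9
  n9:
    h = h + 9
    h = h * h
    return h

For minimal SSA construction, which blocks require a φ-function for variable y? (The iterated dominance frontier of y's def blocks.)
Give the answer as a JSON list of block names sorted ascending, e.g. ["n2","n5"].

idom tree: n1←n0 n2←n1 n3←n1 n4←n2 n5←n3 n6←n1 n7←n1 n8←n1 n9←n1
Dom∩ at merges:
  n1: preds {n0,n7,n8}: {n0} ∩ {n0,n1,n7} ∩ {n0,n1,n8} = {n0}; idom=n0
  n6: preds {n1,n4}: {n0,n1} ∩ {n0,n1,n2,n4} = {n0,n1}; idom=n1
  n7: preds {n4,n6}: {n0,n1,n2,n4} ∩ {n0,n1,n6} = {n0,n1}; idom=n1
  n8: preds {n4,n5,n6}: {n0,n1,n2,n4} ∩ {n0,n1,n3,n5} ∩ {n0,n1,n6} = {n0,n1}; idom=n1
  n9: preds {n7,n8}: {n0,n1,n7} ∩ {n0,n1,n8} = {n0,n1}; idom=n1

Frontier:
  n1←n0: walk · to n0
  n1←n7: walk n7→n1 to n0
  n1←n8: walk n8→n1 to n0
  n6←n1: walk · to n1
  n6←n4: walk n4→n2 to n1
  n7←n4: walk n4→n2 to n1
  n7←n6: walk n6 to n1
  n8←n4: walk n4→n2 to n1
  n8←n5: walk n5→n3 to n1
  n8←n6: walk n6 to n1
  n9←n7: walk n7 to n1
  n9←n8: walk n8 to n1
  n0 → ∅
  n1 → {n1}
  n2 → {n6,n7,n8}
  n3 → {n8}
  n4 → {n6,n7,n8}
  n5 → {n8}
  n6 → {n7,n8}
  n7 → {n1,n9}
  n8 → {n1,n9}
  n9 → ∅

φ for y: defs {n7,n8}
  DF⁺ = {n1,n9}

Answer: ["n1", "n9"]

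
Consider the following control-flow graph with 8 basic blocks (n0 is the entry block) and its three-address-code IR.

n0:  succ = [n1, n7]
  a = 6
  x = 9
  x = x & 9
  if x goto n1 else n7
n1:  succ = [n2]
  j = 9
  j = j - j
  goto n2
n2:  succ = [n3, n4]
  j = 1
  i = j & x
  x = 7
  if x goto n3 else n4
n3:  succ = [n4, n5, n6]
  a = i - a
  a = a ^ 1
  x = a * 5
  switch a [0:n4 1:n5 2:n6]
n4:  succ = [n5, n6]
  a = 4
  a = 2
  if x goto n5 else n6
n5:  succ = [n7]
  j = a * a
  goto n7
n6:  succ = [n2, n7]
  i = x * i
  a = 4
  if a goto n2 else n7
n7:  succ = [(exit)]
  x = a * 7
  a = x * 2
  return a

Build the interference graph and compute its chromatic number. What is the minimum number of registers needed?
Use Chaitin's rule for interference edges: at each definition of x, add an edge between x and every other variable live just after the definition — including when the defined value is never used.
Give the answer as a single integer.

def/use:
  n0 def {a,x} use ∅
  n1 def {j} use ∅
  n2 def {i,j,x} use {x}
  n3 def {a,x} use {a,i}
  n4 def {a} use {x}
  n5 def {j} use {a}
  n6 def {a,i} use {i,x}
  n7 def {a,x} use {a}

Liveness:
  n0: in=∅ out={a,x}
  n1: in={a,x} out={a,x}
  n2: in={a,x} out={a,i,x}
  n3: in={a,i} out={a,i,x}
  n4: in={i,x} out={a,i,x}
  n5: in={a} out={a}
  n6: in={i,x} out={a,x}
  n7: in={a} out=∅

Interference:
  a↔{i,j,x}
  i↔{a,x}
  j↔{a,x}
  x↔{a,i,j}

Chromatic number:
  {a,i,x} pairwise interfere (3-clique) ⇒ χ ≥ 3
  assign a→r0 i→r2 j→r2 x→r1 — no edge inside a register ⇒ χ ≤ 3
  χ = 3

Answer: 3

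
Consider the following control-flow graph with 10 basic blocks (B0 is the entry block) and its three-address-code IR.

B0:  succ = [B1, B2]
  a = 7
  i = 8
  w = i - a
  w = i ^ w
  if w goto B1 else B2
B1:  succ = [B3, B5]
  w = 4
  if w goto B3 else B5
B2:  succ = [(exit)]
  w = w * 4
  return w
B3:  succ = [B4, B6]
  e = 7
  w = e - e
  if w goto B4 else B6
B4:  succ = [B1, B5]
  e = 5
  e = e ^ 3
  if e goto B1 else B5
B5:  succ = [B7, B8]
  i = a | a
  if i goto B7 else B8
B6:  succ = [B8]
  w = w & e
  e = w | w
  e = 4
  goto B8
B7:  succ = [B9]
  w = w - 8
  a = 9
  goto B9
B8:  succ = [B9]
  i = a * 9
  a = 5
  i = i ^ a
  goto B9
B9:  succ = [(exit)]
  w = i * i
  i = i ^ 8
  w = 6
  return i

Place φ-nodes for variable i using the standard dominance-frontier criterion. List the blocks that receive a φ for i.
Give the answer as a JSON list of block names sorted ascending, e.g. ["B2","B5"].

idom tree: B1←B0 B2←B0 B3←B1 B4←B3 B5←B1 B6←B3 B7←B5 B8←B1 B9←B1
Join-block Dom:
  B1: preds {B0,B4}: {B0} ∩ {B0,B1,B3,B4} = {B0}; idom=B0
  B5: preds {B1,B4}: {B0,B1} ∩ {B0,B1,B3,B4} = {B0,B1}; idom=B1
  B8: preds {B5,B6}: {B0,B1,B5} ∩ {B0,B1,B3,B6} = {B0,B1}; idom=B1
  B9: preds {B7,B8}: {B0,B1,B5,B7} ∩ {B0,B1,B8} = {B0,B1}; idom=B1

DF walk-up:
  B1←B0: walk · to B0
  B1←B4: walk B4→B3→B1 to B0
  B5←B1: walk · to B1
  B5←B4: walk B4→B3 to B1
  B8←B5: walk B5 to B1
  B8←B6: walk B6→B3 to B1
  B9←B7: walk B7→B5 to B1
  B9←B8: walk B8 to B1
  DF(B0)=∅
  DF(B1)={B1}
  DF(B2)=∅
  DF(B3)={B1,B5,B8}
  DF(B4)={B1,B5}
  DF(B5)={B8,B9}
  DF(B6)={B8}
  DF(B7)={B9}
  DF(B8)={B9}
  DF(B9)=∅

φ for i: defs {B0,B5,B8,B9}
  DF⁺ = {B8,B9}

Answer: ["B8", "B9"]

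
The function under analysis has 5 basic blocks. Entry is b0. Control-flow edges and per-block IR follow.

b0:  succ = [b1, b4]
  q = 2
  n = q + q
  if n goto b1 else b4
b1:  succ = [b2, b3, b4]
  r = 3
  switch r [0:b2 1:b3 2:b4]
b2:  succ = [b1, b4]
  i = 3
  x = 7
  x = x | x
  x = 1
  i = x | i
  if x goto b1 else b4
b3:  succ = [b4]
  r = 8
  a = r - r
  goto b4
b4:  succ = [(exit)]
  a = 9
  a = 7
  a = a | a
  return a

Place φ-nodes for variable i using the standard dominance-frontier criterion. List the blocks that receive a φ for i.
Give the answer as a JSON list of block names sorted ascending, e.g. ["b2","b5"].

idom tree: b1←b0 b2←b1 b3←b1 b4←b0
Join-block Dom:
  b1: preds {b0,b2}: {b0} ∩ {b0,b1,b2} = {b0}; idom=b0
  b4: preds {b0,b1,b2,b3}: {b0} ∩ {b0,b1} ∩ {b0,b1,b2} ∩ {b0,b1,b3} = {b0}; idom=b0

DF walk-up:
  b1←b0: walk · to b0
  b1←b2: walk b2→b1 to b0
  b4←b0: walk · to b0
  b4←b1: walk b1 to b0
  b4←b2: walk b2→b1 to b0
  b4←b3: walk b3→b1 to b0
  b0: DF=∅
  b1: DF={b1,b4}
  b2: DF={b1,b4}
  b3: DF={b4}
  b4: DF=∅

φ for i: defs {b2}
  DF⁺ = {b1,b4}

Answer: ["b1", "b4"]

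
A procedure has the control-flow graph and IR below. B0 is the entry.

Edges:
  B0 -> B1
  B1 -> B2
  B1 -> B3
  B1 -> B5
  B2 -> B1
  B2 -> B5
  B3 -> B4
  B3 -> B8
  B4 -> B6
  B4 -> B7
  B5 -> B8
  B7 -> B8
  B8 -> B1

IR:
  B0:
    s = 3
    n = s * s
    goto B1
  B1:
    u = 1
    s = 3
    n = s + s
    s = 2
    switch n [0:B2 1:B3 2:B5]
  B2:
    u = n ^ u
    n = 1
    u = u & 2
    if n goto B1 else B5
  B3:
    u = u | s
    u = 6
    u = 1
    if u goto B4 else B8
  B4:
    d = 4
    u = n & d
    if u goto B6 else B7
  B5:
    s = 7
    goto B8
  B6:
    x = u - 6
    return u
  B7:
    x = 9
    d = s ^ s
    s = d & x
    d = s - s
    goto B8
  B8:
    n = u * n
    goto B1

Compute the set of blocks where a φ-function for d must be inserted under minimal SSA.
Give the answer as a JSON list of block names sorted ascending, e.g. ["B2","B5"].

idom tree: B1←B0 B2←B1 B3←B1 B4←B3 B5←B1 B6←B4 B7←B4 B8←B1
Join-block Dom:
  B1: preds {B0,B2,B8}: {B0} ∩ {B0,B1,B2} ∩ {B0,B1,B8} = {B0}; idom=B0
  B5: preds {B1,B2}: {B0,B1} ∩ {B0,B1,B2} = {B0,B1}; idom=B1
  B8: preds {B3,B5,B7}: {B0,B1,B3} ∩ {B0,B1,B5} ∩ {B0,B1,B3,B4,B7} = {B0,B1}; idom=B1

DF derivation:
  join B1 pred B0: · stop@B0
  join B1 pred B2: B2→B1 stop@B0
  join B1 pred B8: B8→B1 stop@B0
  join B5 pred B1: · stop@B1
  join B5 pred B2: B2 stop@B1
  join B8 pred B3: B3 stop@B1
  join B8 pred B5: B5 stop@B1
  join B8 pred B7: B7→B4→B3 stop@B1
  DF(B0)=∅
  DF(B1)={B1}
  DF(B2)={B1,B5}
  DF(B3)={B8}
  DF(B4)={B8}
  DF(B5)={B8}
  DF(B6)=∅
  DF(B7)={B8}
  DF(B8)={B1}

φ for d: defs {B4,B7}
  DF⁺ = {B1,B8}

Answer: ["B1", "B8"]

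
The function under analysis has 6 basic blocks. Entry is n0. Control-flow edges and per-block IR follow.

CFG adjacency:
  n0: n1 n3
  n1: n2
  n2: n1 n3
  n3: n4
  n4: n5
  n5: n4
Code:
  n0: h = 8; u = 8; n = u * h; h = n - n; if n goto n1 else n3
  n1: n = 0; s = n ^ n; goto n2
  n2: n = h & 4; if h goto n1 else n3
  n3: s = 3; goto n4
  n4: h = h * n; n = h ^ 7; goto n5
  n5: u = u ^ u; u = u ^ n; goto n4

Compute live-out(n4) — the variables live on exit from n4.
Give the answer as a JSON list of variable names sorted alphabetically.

Answer: ["h", "n", "u"]

Working:
def/use:
  n0 def {h,n,u} use ∅
  n1 def {n,s} use ∅
  n2 def {n} use {h}
  n3 def {s} use ∅
  n4 def {h,n} use {h,n}
  n5 def {u} use {n,u}

Live sets:
  live n0: ∅→{h,n,u}
  live n1: {h,u}→{h,u}
  live n2: {h,u}→{h,n,u}
  live n3: {h,n,u}→{h,n,u}
  live n4: {h,n,u}→{h,n,u}
  live n5: {h,n,u}→{h,n,u}

live-out(n4) = ["h", "n", "u"]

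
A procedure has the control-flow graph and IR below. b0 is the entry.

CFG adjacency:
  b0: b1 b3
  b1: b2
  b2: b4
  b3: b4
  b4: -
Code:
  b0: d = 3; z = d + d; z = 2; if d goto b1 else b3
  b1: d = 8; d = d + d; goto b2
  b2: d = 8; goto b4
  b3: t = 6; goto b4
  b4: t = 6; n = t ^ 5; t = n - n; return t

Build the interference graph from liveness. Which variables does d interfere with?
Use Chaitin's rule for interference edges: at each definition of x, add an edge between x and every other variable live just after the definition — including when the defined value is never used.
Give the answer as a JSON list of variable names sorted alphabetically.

Answer: ["z"]

Derivation:
def/use:
  b0: {d,z} / ∅
  b1: {d} / ∅
  b2: {d} / ∅
  b3: {t} / ∅
  b4: {n,t} / ∅

Live sets:
  b0 li=∅ lo=∅
  b1 li=∅ lo=∅
  b2 li=∅ lo=∅
  b3 li=∅ lo=∅
  b4 li=∅ lo=∅

Conflict graph:
  d↔{z}
  n↔∅
  t↔∅
  z↔{d}

N(d) = ["z"]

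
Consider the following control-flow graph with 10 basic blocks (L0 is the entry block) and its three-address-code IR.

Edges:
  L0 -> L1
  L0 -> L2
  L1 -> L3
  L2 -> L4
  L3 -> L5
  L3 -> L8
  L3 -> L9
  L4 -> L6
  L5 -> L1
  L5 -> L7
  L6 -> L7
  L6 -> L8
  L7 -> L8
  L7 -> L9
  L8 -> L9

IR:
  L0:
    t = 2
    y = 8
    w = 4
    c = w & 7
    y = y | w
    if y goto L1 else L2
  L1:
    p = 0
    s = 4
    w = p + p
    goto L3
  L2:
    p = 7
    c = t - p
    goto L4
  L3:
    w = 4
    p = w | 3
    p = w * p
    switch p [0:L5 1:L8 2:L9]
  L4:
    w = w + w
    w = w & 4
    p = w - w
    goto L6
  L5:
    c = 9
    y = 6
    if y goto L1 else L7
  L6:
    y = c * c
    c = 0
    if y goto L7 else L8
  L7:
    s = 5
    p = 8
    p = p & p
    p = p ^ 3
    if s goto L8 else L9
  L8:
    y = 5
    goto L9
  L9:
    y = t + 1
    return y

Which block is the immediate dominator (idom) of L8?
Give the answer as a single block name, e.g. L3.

idom tree: L1←L0 L2←L0 L3←L1 L4←L2 L5←L3 L6←L4 L7←L0 L8←L0 L9←L0
Join-block Dom:
  L1: preds {L0,L5}: {L0} ∩ {L0,L1,L3,L5} = {L0}; idom=L0
  L7: preds {L5,L6}: {L0,L1,L3,L5} ∩ {L0,L2,L4,L6} = {L0}; idom=L0
  L8: preds {L3,L6,L7}: {L0,L1,L3} ∩ {L0,L2,L4,L6} ∩ {L0,L7} = {L0}; idom=L0
  L9: preds {L3,L7,L8}: {L0,L1,L3} ∩ {L0,L7} ∩ {L0,L8} = {L0}; idom=L0

idom(L8) = L0

Answer: L0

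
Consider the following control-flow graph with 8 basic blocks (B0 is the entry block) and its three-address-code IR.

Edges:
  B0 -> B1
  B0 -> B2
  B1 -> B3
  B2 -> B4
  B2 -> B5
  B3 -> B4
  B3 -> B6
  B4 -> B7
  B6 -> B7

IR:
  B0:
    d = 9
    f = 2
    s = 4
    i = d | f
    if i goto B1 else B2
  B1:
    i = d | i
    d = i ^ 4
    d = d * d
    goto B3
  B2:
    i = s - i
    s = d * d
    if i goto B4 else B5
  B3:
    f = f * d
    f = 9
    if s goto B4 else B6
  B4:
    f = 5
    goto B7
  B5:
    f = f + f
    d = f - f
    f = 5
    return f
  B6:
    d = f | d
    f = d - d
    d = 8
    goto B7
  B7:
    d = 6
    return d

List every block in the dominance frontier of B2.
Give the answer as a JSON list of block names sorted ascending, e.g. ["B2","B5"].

idom tree: B1←B0 B2←B0 B3←B1 B4←B0 B5←B2 B6←B3 B7←B0
Dom∩ at merges:
  B4: preds {B2,B3}: {B0,B2} ∩ {B0,B1,B3} = {B0}; idom=B0
  B7: preds {B4,B6}: {B0,B4} ∩ {B0,B1,B3,B6} = {B0}; idom=B0

Frontier:
  B4←B2: walk B2 to B0
  B4←B3: walk B3→B1 to B0
  B7←B4: walk B4 to B0
  B7←B6: walk B6→B3→B1 to B0
  B0: DF=∅
  B1: DF={B4,B7}
  B2: DF={B4}
  B3: DF={B4,B7}
  B4: DF={B7}
  B5: DF=∅
  B6: DF={B7}
  B7: DF=∅

DF(B2) = ["B4"]

Answer: ["B4"]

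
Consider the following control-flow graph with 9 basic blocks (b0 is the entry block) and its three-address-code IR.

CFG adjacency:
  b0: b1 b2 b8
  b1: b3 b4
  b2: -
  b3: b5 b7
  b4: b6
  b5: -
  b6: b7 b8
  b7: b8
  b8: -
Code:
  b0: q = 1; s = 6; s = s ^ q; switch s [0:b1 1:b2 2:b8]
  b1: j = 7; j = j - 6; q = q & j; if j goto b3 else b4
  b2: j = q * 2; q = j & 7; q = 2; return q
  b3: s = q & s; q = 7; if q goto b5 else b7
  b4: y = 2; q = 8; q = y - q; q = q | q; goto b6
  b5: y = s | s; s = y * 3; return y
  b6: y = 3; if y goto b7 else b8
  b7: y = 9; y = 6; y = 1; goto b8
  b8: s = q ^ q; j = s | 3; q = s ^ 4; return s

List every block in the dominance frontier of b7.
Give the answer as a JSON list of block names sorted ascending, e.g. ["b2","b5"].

Answer: ["b8"]

Derivation:
idom tree: b1←b0 b2←b0 b3←b1 b4←b1 b5←b3 b6←b4 b7←b1 b8←b0
Join-block Dom:
  b7: preds {b3,b6}: {b0,b1,b3} ∩ {b0,b1,b4,b6} = {b0,b1}; idom=b1
  b8: preds {b0,b6,b7}: {b0} ∩ {b0,b1,b4,b6} ∩ {b0,b1,b7} = {b0}; idom=b0

DF derivation:
  b7←b3: walk b3 to b1
  b7←b6: walk b6→b4 to b1
  b8←b0: walk · to b0
  b8←b6: walk b6→b4→b1 to b0
  b8←b7: walk b7→b1 to b0
  b0 → ∅
  b1 → {b8}
  b2 → ∅
  b3 → {b7}
  b4 → {b7,b8}
  b5 → ∅
  b6 → {b7,b8}
  b7 → {b8}
  b8 → ∅

DF(b7) = ["b8"]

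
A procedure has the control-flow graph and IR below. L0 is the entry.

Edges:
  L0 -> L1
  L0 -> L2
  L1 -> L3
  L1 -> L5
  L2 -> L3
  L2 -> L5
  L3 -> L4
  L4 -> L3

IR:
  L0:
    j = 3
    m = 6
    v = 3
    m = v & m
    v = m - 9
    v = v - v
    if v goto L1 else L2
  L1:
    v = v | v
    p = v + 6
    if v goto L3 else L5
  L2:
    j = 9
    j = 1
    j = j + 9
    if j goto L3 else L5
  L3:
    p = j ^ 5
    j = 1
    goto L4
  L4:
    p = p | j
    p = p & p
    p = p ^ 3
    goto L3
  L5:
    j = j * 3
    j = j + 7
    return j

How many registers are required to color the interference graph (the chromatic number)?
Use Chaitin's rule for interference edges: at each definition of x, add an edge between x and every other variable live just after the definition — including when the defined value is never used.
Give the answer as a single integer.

Answer: 3

Analysis:
Block summaries:
  L0: def={j,m,v} ue=∅
  L1: def={p,v} ue={v}
  L2: def={j} ue=∅
  L3: def={j,p} ue={j}
  L4: def={p} ue={j,p}
  L5: def={j} ue={j}

Live sets:
  L0 li=∅ lo={j,v}
  L1 li={j,v} lo={j}
  L2 li=∅ lo={j}
  L3 li={j} lo={j,p}
  L4 li={j,p} lo={j}
  L5 li={j} lo=∅

Conflict graph:
  j — {m,p,v}
  m — {j,v}
  p — {j,v}
  v — {j,m,p}

Colouring:
  lower bound: {j,m,v} mutually conflict ⇒ χ ≥ 3
  3-colouring: c0={j}  c1={v}  c2={m,p}
  χ = 3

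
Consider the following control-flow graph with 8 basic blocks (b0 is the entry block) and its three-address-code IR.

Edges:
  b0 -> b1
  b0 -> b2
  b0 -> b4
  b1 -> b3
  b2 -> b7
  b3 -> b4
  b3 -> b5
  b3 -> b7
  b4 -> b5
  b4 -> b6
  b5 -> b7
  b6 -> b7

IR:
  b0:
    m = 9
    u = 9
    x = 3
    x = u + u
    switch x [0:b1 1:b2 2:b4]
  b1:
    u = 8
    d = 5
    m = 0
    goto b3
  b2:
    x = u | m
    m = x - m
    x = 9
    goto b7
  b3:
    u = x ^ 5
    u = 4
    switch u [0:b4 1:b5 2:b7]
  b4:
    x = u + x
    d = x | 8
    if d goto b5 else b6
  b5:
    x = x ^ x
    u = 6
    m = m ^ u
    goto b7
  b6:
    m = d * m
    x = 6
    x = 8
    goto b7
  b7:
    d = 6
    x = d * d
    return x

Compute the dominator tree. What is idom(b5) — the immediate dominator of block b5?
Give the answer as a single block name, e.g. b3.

idom tree: b1←b0 b2←b0 b3←b1 b4←b0 b5←b0 b6←b4 b7←b0
Join-block Dom:
  b4: preds {b0,b3}: {b0} ∩ {b0,b1,b3} = {b0}; idom=b0
  b5: preds {b3,b4}: {b0,b1,b3} ∩ {b0,b4} = {b0}; idom=b0
  b7: preds {b2,b3,b5,b6}: {b0,b2} ∩ {b0,b1,b3} ∩ {b0,b5} ∩ {b0,b4,b6} = {b0}; idom=b0

idom(b5) = b0

Answer: b0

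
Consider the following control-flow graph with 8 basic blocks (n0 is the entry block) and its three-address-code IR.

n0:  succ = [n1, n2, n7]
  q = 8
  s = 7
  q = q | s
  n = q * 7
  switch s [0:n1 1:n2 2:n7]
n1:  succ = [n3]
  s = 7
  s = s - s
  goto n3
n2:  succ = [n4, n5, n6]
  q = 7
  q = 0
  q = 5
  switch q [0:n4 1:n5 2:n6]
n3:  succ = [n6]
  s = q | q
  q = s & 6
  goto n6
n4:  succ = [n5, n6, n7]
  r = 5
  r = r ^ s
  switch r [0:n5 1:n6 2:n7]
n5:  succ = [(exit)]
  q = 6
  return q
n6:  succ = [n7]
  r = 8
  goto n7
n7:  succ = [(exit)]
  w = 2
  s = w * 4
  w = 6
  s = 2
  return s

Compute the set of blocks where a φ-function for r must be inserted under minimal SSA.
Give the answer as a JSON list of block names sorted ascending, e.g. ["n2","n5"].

idom tree: n1←n0 n2←n0 n3←n1 n4←n2 n5←n2 n6←n0 n7←n0
Join-block Dom:
  n5: preds {n2,n4}: {n0,n2} ∩ {n0,n2,n4} = {n0,n2}; idom=n2
  n6: preds {n2,n3,n4}: {n0,n2} ∩ {n0,n1,n3} ∩ {n0,n2,n4} = {n0}; idom=n0
  n7: preds {n0,n4,n6}: {n0} ∩ {n0,n2,n4} ∩ {n0,n6} = {n0}; idom=n0

Frontier:
  n5←n2: walk · to n2
  n5←n4: walk n4 to n2
  n6←n2: walk n2 to n0
  n6←n3: walk n3→n1 to n0
  n6←n4: walk n4→n2 to n0
  n7←n0: walk · to n0
  n7←n4: walk n4→n2 to n0
  n7←n6: walk n6 to n0
  n0: DF=∅
  n1: DF={n6}
  n2: DF={n6,n7}
  n3: DF={n6}
  n4: DF={n5,n6,n7}
  n5: DF=∅
  n6: DF={n7}
  n7: DF=∅

φ for r: defs {n4,n6}
  DF⁺ = {n5,n6,n7}

Answer: ["n5", "n6", "n7"]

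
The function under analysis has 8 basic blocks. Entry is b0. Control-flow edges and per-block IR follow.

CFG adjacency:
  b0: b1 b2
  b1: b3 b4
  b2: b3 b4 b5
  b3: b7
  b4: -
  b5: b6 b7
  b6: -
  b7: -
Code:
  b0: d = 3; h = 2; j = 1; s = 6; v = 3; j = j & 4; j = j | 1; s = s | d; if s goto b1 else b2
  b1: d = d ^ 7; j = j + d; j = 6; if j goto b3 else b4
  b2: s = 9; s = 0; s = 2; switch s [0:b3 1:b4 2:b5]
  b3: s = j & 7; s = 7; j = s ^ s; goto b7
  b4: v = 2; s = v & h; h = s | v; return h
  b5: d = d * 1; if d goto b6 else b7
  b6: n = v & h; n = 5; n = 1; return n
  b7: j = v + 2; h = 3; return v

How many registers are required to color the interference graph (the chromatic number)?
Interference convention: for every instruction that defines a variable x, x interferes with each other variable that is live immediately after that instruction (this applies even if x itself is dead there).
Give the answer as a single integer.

def/use:
  b0: {d,h,j,s,v} / ∅
  b1: {d,j} / {d,j}
  b2: {s} / ∅
  b3: {j,s} / {j}
  b4: {h,s,v} / {h}
  b5: {d} / {d}
  b6: {n} / {h,v}
  b7: {h,j} / {v}

Live sets:
  live b0: ∅→{d,h,j,v}
  live b1: {d,h,j,v}→{h,j,v}
  live b2: {d,h,j,v}→{d,h,j,v}
  live b3: {j,v}→{v}
  live b4: {h}→∅
  live b5: {d,h,v}→{h,v}
  live b6: {h,v}→∅
  live b7: {v}→∅

Interfere edges:
  d: {h,j,s,v}
  h: {d,j,s,v}
  j: {d,h,s,v}
  n: ∅
  s: {d,h,j,v}
  v: {d,h,j,s}

Colouring:
  clique {d,h,j,s,v} ⇒ need ≥ 5
  5-colouring: R0={d,n}  R1={h}  R2={j}  R3={s}  R4={v}
  χ = 5

Answer: 5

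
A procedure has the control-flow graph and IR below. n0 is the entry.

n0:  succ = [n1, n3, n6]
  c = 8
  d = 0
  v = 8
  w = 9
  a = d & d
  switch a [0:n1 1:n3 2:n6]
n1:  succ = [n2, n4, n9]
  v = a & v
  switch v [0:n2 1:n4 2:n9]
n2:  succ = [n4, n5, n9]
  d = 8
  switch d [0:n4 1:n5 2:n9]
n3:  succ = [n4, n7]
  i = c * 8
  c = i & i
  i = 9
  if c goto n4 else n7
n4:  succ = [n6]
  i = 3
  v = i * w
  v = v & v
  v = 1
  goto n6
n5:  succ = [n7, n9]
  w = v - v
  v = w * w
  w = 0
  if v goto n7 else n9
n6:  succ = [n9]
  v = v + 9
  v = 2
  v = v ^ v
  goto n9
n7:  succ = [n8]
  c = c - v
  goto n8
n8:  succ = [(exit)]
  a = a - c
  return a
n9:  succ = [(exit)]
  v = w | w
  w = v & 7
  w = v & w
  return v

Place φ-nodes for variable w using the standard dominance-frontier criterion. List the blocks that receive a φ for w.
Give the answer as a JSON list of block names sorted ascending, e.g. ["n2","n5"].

idom tree: n1←n0 n2←n1 n3←n0 n4←n0 n5←n2 n6←n0 n7←n0 n8←n7 n9←n0
Dom at joins:
  n4: preds {n1,n2,n3}: {n0,n1} ∩ {n0,n1,n2} ∩ {n0,n3} = {n0}; idom=n0
  n6: preds {n0,n4}: {n0} ∩ {n0,n4} = {n0}; idom=n0
  n7: preds {n3,n5}: {n0,n3} ∩ {n0,n1,n2,n5} = {n0}; idom=n0
  n9: preds {n1,n2,n5,n6}: {n0,n1} ∩ {n0,n1,n2} ∩ {n0,n1,n2,n5} ∩ {n0,n6} = {n0}; idom=n0

Frontier:
  join n4 pred n1: n1 stop@n0
  join n4 pred n2: n2→n1 stop@n0
  join n4 pred n3: n3 stop@n0
  join n6 pred n0: · stop@n0
  join n6 pred n4: n4 stop@n0
  join n7 pred n3: n3 stop@n0
  join n7 pred n5: n5→n2→n1 stop@n0
  join n9 pred n1: n1 stop@n0
  join n9 pred n2: n2→n1 stop@n0
  join n9 pred n5: n5→n2→n1 stop@n0
  join n9 pred n6: n6 stop@n0
  n0 → ∅
  n1 → {n4,n7,n9}
  n2 → {n4,n7,n9}
  n3 → {n4,n7}
  n4 → {n6}
  n5 → {n7,n9}
  n6 → {n9}
  n7 → ∅
  n8 → ∅
  n9 → ∅

φ for w: defs {n0,n5,n9}
  DF⁺ = {n7,n9}

Answer: ["n7", "n9"]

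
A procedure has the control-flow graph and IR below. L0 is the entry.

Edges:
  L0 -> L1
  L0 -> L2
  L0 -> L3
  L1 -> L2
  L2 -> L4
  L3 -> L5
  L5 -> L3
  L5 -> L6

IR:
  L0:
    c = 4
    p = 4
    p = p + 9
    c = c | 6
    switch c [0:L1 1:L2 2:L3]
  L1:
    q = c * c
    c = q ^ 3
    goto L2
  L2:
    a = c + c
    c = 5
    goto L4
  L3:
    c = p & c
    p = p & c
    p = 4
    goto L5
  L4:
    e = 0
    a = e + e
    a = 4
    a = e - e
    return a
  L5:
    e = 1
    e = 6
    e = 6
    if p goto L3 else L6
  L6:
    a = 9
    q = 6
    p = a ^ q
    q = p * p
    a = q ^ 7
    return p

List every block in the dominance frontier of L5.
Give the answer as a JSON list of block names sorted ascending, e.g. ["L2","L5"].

Answer: ["L3"]

Analysis:
idom tree: L1←L0 L2←L0 L3←L0 L4←L2 L5←L3 L6←L5
Join-block Dom:
  L2: preds {L0,L1}: {L0} ∩ {L0,L1} = {L0}; idom=L0
  L3: preds {L0,L5}: {L0} ∩ {L0,L3,L5} = {L0}; idom=L0

DF walk-up:
  join L2 pred L0: · stop@L0
  join L2 pred L1: L1 stop@L0
  join L3 pred L0: · stop@L0
  join L3 pred L5: L5→L3 stop@L0
  L0 → ∅
  L1 → {L2}
  L2 → ∅
  L3 → {L3}
  L4 → ∅
  L5 → {L3}
  L6 → ∅

DF(L5) = ["L3"]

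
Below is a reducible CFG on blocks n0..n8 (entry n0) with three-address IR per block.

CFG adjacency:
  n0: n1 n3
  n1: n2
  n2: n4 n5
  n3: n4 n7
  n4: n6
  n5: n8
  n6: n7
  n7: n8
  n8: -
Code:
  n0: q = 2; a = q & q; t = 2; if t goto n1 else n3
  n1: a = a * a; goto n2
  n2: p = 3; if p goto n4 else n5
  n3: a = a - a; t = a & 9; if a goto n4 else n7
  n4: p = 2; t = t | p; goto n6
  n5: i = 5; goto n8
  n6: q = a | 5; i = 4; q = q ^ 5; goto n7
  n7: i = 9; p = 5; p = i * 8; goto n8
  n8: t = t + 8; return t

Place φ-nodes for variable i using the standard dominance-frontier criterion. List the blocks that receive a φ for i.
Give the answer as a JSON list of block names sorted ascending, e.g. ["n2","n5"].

idom tree: n1←n0 n2←n1 n3←n0 n4←n0 n5←n2 n6←n4 n7←n0 n8←n0
Dom at joins:
  n4: preds {n2,n3}: {n0,n1,n2} ∩ {n0,n3} = {n0}; idom=n0
  n7: preds {n3,n6}: {n0,n3} ∩ {n0,n4,n6} = {n0}; idom=n0
  n8: preds {n5,n7}: {n0,n1,n2,n5} ∩ {n0,n7} = {n0}; idom=n0

Frontier:
  join n4 pred n2: n2→n1 stop@n0
  join n4 pred n3: n3 stop@n0
  join n7 pred n3: n3 stop@n0
  join n7 pred n6: n6→n4 stop@n0
  join n8 pred n5: n5→n2→n1 stop@n0
  join n8 pred n7: n7 stop@n0
  DF(n0)=∅
  DF(n1)={n4,n8}
  DF(n2)={n4,n8}
  DF(n3)={n4,n7}
  DF(n4)={n7}
  DF(n5)={n8}
  DF(n6)={n7}
  DF(n7)={n8}
  DF(n8)=∅

φ for i: defs {n5,n6,n7}
  DF⁺ = {n7,n8}

Answer: ["n7", "n8"]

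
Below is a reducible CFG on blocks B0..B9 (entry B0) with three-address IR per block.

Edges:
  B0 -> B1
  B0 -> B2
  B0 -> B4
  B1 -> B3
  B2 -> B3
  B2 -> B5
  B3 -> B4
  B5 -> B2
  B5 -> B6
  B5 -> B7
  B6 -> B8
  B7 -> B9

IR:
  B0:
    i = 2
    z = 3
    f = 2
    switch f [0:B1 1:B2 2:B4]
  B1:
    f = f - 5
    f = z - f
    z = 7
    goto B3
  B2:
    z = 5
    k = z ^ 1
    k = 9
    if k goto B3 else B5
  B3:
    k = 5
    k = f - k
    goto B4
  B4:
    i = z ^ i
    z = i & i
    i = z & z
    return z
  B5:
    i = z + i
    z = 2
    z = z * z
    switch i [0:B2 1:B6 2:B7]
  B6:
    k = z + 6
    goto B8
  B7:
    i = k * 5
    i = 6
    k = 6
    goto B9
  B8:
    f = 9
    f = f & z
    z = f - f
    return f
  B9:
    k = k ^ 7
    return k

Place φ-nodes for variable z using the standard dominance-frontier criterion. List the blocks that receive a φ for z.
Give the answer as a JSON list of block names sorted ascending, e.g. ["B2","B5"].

Answer: ["B2", "B3", "B4"]

Derivation:
idom tree: B1←B0 B2←B0 B3←B0 B4←B0 B5←B2 B6←B5 B7←B5 B8←B6 B9←B7
Dom at joins:
  B2: preds {B0,B5}: {B0} ∩ {B0,B2,B5} = {B0}; idom=B0
  B3: preds {B1,B2}: {B0,B1} ∩ {B0,B2} = {B0}; idom=B0
  B4: preds {B0,B3}: {B0} ∩ {B0,B3} = {B0}; idom=B0

Frontier:
  join B2 pred B0: · stop@B0
  join B2 pred B5: B5→B2 stop@B0
  join B3 pred B1: B1 stop@B0
  join B3 pred B2: B2 stop@B0
  join B4 pred B0: · stop@B0
  join B4 pred B3: B3 stop@B0
  B0 → ∅
  B1 → {B3}
  B2 → {B2,B3}
  B3 → {B4}
  B4 → ∅
  B5 → {B2}
  B6 → ∅
  B7 → ∅
  B8 → ∅
  B9 → ∅

φ for z: defs {B0,B1,B2,B4,B5,B8}
  DF⁺ = {B2,B3,B4}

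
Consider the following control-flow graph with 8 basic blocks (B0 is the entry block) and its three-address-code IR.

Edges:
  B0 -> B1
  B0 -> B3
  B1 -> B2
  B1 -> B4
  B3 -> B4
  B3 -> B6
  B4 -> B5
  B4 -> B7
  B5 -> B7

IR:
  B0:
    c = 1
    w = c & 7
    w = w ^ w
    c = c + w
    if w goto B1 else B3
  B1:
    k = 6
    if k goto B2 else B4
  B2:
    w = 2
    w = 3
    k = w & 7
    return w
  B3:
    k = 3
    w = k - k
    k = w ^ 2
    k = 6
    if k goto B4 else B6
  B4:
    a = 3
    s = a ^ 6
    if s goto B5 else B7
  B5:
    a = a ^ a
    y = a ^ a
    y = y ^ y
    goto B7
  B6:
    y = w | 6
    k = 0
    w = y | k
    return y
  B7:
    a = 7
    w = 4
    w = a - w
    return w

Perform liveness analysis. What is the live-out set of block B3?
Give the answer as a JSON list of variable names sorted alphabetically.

Block summaries:
  B0: {c,w} / ∅
  B1: {k} / ∅
  B2: {k,w} / ∅
  B3: {k,w} / ∅
  B4: {a,s} / ∅
  B5: {a,y} / {a}
  B6: {k,w,y} / {w}
  B7: {a,w} / ∅

Backward fixpoint:
  B0 li=∅ lo=∅
  B1 li=∅ lo=∅
  B2 li=∅ lo=∅
  B3 li=∅ lo={w}
  B4 li=∅ lo={a}
  B5 li={a} lo=∅
  B6 li={w} lo=∅
  B7 li=∅ lo=∅

live-out(B3) = ["w"]

Answer: ["w"]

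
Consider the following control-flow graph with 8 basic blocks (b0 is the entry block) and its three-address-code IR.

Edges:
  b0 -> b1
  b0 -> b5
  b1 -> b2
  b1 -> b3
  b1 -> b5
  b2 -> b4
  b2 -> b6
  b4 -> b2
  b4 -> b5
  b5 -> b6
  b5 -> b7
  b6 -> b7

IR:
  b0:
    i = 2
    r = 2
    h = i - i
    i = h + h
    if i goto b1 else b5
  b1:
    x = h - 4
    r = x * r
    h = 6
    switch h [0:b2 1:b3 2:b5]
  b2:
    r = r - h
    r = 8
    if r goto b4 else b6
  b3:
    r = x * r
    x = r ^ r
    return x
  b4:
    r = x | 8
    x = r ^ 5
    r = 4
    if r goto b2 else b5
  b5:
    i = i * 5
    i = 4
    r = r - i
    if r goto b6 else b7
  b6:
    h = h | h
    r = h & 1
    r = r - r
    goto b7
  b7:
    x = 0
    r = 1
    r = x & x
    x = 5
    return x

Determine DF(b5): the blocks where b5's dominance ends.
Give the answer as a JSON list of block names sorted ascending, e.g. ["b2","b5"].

idom tree: b1←b0 b2←b1 b3←b1 b4←b2 b5←b0 b6←b0 b7←b0
Dom∩ at merges:
  b2: preds {b1,b4}: {b0,b1} ∩ {b0,b1,b2,b4} = {b0,b1}; idom=b1
  b5: preds {b0,b1,b4}: {b0} ∩ {b0,b1} ∩ {b0,b1,b2,b4} = {b0}; idom=b0
  b6: preds {b2,b5}: {b0,b1,b2} ∩ {b0,b5} = {b0}; idom=b0
  b7: preds {b5,b6}: {b0,b5} ∩ {b0,b6} = {b0}; idom=b0

DF walk-up:
  join b2 pred b1: · stop@b1
  join b2 pred b4: b4→b2 stop@b1
  join b5 pred b0: · stop@b0
  join b5 pred b1: b1 stop@b0
  join b5 pred b4: b4→b2→b1 stop@b0
  join b6 pred b2: b2→b1 stop@b0
  join b6 pred b5: b5 stop@b0
  join b7 pred b5: b5 stop@b0
  join b7 pred b6: b6 stop@b0
  DF(b0)=∅
  DF(b1)={b5,b6}
  DF(b2)={b2,b5,b6}
  DF(b3)=∅
  DF(b4)={b2,b5}
  DF(b5)={b6,b7}
  DF(b6)={b7}
  DF(b7)=∅

DF(b5) = ["b6", "b7"]

Answer: ["b6", "b7"]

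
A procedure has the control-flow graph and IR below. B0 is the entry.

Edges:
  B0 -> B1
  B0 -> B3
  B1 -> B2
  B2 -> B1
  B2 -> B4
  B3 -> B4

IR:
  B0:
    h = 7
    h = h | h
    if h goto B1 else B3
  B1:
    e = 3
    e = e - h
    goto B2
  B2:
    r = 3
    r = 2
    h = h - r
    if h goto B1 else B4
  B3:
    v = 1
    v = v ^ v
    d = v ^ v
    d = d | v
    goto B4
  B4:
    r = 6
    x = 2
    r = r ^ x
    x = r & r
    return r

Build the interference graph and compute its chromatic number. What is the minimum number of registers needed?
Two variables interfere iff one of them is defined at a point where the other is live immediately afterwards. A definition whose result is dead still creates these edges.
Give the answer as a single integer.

Block summaries:
  B0: {h} / ∅
  B1: {e} / {h}
  B2: {h,r} / {h}
  B3: {d,v} / ∅
  B4: {r,x} / ∅

Backward fixpoint:
  B0 li=∅ lo={h}
  B1 li={h} lo={h}
  B2 li={h} lo={h}
  B3 li=∅ lo=∅
  B4 li=∅ lo=∅

Interference:
  d: {v}
  e: {h}
  h: {e,r}
  r: {h,x}
  v: {d}
  x: {r}

Chromatic number:
  lower bound: {d,v} mutually conflict ⇒ χ ≥ 2
  assign d→c0 e→c1 h→c0 r→c1 v→c1 x→c0 — no edge inside a register ⇒ χ ≤ 2
  χ = 2

Answer: 2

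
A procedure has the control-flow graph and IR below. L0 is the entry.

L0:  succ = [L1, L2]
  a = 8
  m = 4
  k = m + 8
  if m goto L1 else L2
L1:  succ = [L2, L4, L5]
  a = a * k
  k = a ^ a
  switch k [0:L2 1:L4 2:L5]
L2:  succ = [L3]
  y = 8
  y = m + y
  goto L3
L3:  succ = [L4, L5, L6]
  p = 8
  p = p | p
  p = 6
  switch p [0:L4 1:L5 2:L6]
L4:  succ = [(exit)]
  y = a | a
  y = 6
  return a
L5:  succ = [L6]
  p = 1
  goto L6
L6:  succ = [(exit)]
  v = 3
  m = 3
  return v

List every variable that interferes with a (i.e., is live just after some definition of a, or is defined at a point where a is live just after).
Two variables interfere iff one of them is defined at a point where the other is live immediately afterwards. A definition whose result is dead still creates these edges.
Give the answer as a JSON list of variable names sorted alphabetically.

Answer: ["k", "m", "p", "y"]

Working:
Block summaries:
  L0 def {a,k,m} use ∅
  L1 def {a,k} use {a,k}
  L2 def {y} use {m}
  L3 def {p} use ∅
  L4 def {y} use {a}
  L5 def {p} use ∅
  L6 def {m,v} use ∅

Liveness:
  live L0: ∅→{a,k,m}
  live L1: {a,k,m}→{a,m}
  live L2: {a,m}→{a}
  live L3: {a}→{a}
  live L4: {a}→∅
  live L5: ∅→∅
  live L6: ∅→∅

Conflict graph:
  a — {k,m,p,y}
  k — {a,m}
  m — {a,k,v,y}
  p — {a}
  v — {m}
  y — {a,m}

N(a) = ["k", "m", "p", "y"]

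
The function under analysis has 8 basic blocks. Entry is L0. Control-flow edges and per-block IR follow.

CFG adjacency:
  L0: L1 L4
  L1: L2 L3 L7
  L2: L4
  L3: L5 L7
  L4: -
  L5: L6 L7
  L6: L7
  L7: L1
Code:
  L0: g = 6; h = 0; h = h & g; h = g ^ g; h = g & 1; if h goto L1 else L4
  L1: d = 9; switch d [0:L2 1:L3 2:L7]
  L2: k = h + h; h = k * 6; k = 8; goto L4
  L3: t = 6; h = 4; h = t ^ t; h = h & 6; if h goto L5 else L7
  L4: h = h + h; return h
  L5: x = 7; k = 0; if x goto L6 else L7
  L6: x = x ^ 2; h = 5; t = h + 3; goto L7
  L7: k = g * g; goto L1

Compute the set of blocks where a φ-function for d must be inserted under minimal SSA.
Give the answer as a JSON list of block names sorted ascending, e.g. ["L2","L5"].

idom tree: L1←L0 L2←L1 L3←L1 L4←L0 L5←L3 L6←L5 L7←L1
Dom∩ at merges:
  L1: preds {L0,L7}: {L0} ∩ {L0,L1,L7} = {L0}; idom=L0
  L4: preds {L0,L2}: {L0} ∩ {L0,L1,L2} = {L0}; idom=L0
  L7: preds {L1,L3,L5,L6}: {L0,L1} ∩ {L0,L1,L3} ∩ {L0,L1,L3,L5} ∩ {L0,L1,L3,L5,L6} = {L0,L1}; idom=L1

DF walk-up:
  L1←L0: walk · to L0
  L1←L7: walk L7→L1 to L0
  L4←L0: walk · to L0
  L4←L2: walk L2→L1 to L0
  L7←L1: walk · to L1
  L7←L3: walk L3 to L1
  L7←L5: walk L5→L3 to L1
  L7←L6: walk L6→L5→L3 to L1
  L0: DF=∅
  L1: DF={L1,L4}
  L2: DF={L4}
  L3: DF={L7}
  L4: DF=∅
  L5: DF={L7}
  L6: DF={L7}
  L7: DF={L1}

φ for d: defs {L1}
  DF⁺ = {L1,L4}

Answer: ["L1", "L4"]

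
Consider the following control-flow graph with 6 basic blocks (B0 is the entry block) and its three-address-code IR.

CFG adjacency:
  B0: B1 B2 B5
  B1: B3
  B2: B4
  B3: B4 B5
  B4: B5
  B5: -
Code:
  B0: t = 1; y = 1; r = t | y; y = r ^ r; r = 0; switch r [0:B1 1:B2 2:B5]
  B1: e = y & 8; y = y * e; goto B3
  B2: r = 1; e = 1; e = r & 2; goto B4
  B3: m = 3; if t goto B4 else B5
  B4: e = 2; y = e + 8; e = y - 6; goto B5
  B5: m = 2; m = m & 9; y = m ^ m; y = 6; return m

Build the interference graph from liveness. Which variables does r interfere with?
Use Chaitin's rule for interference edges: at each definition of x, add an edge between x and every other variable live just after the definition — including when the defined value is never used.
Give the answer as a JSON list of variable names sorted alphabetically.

Per-block:
  B0 def {r,t,y} use ∅
  B1 def {e,y} use {y}
  B2 def {e,r} use ∅
  B3 def {m} use {t}
  B4 def {e,y} use ∅
  B5 def {m,y} use ∅

Liveness:
  B0: in=∅ out={t,y}
  B1: in={t,y} out={t}
  B2: in=∅ out=∅
  B3: in={t} out=∅
  B4: in=∅ out=∅
  B5: in=∅ out=∅

Interfere edges:
  e↔{r,t,y}
  m↔{t,y}
  r↔{e,t,y}
  t↔{e,m,r,y}
  y↔{e,m,r,t}

N(r) = ["e", "t", "y"]

Answer: ["e", "t", "y"]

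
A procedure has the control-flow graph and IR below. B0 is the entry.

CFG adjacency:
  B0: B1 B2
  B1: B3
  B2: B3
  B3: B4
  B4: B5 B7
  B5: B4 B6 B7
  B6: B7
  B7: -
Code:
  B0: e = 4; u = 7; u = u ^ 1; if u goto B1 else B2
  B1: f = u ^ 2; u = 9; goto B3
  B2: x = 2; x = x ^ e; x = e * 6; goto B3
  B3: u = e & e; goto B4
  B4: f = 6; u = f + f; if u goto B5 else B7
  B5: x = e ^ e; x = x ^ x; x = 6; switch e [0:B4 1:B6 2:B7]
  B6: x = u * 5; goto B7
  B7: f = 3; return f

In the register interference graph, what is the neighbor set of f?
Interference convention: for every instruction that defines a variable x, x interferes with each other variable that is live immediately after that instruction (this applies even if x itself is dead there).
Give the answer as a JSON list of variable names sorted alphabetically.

Answer: ["e"]

Derivation:
Block summaries:
  B0: def={e,u} ue=∅
  B1: def={f,u} ue={u}
  B2: def={x} ue={e}
  B3: def={u} ue={e}
  B4: def={f,u} ue=∅
  B5: def={x} ue={e}
  B6: def={x} ue={u}
  B7: def={f} ue=∅

Live sets:
  B0: in=∅ out={e,u}
  B1: in={e,u} out={e}
  B2: in={e} out={e}
  B3: in={e} out={e}
  B4: in={e} out={e,u}
  B5: in={e,u} out={e,u}
  B6: in={u} out=∅
  B7: in=∅ out=∅

Interfere edges:
  e: {f,u,x}
  f: {e}
  u: {e,x}
  x: {e,u}

N(f) = ["e"]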